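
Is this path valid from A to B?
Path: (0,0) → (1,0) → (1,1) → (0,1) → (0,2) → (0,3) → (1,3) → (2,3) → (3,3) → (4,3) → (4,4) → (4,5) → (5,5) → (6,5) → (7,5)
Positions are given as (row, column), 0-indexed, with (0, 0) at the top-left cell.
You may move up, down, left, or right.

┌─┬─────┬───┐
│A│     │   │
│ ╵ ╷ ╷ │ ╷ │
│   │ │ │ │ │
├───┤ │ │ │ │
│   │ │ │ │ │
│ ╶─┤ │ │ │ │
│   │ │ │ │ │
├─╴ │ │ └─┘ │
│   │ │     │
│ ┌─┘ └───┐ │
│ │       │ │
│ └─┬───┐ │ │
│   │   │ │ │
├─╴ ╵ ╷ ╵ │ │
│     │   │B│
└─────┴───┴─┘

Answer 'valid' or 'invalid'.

Checking path validity:
Result: All consecutive moves are passable.

valid

Correct solution:

┌─┬─────┬───┐
│A│↱ → ↓│   │
│ ╵ ╷ ╷ │ ╷ │
│↳ ↑│ │↓│ │ │
├───┤ │ │ │ │
│   │ │↓│ │ │
│ ╶─┤ │ │ │ │
│   │ │↓│ │ │
├─╴ │ │ └─┘ │
│   │ │↳ → ↓│
│ ┌─┘ └───┐ │
│ │       │↓│
│ └─┬───┐ │ │
│   │   │ │↓│
├─╴ ╵ ╷ ╵ │ │
│     │   │B│
└─────┴───┴─┘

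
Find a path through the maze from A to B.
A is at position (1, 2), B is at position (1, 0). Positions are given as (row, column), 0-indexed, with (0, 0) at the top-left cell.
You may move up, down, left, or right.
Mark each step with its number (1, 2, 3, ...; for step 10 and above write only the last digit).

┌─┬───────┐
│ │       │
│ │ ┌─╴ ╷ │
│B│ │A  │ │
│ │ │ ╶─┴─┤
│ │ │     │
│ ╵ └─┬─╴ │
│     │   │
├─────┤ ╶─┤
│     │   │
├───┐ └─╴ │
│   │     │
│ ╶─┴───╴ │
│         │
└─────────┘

Finding the shortest path from (1, 2) to (1, 0):
Path length: 10 steps
Directions: right → up → left → left → down → down → down → left → up → up

Solution:

┌─┬───────┐
│ │4 3 2  │
│ │ ┌─╴ ╷ │
│B│5│A 1│ │
│ │ │ ╶─┴─┤
│9│6│     │
│ ╵ └─┬─╴ │
│8 7  │   │
├─────┤ ╶─┤
│     │   │
├───┐ └─╴ │
│   │     │
│ ╶─┴───╴ │
│         │
└─────────┘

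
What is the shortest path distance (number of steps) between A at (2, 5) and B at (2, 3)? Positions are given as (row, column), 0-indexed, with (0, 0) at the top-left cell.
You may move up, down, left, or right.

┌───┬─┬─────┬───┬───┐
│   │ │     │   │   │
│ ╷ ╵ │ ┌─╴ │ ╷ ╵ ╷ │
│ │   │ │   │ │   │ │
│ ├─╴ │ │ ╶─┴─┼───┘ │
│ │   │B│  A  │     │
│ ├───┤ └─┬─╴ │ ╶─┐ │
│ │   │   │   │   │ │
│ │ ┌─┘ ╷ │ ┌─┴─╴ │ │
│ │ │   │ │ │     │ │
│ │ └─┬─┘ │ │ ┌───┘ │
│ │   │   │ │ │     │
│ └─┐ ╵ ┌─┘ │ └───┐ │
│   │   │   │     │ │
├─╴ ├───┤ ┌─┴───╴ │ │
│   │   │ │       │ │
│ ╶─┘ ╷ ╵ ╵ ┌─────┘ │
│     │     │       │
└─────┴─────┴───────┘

Finding path from (2, 5) to (2, 3):
Path: (2,5) → (2,4) → (1,4) → (1,5) → (0,5) → (0,4) → (0,3) → (1,3) → (2,3)
Distance: 8 steps

Solution:

┌───┬─┬─────┬───┬───┐
│   │ │↓ ← ↰│   │   │
│ ╷ ╵ │ ┌─╴ │ ╷ ╵ ╷ │
│ │   │↓│↱ ↑│ │   │ │
│ ├─╴ │ │ ╶─┴─┼───┘ │
│ │   │B│↑ A  │     │
│ ├───┤ └─┬─╴ │ ╶─┐ │
│ │   │   │   │   │ │
│ │ ┌─┘ ╷ │ ┌─┴─╴ │ │
│ │ │   │ │ │     │ │
│ │ └─┬─┘ │ │ ┌───┘ │
│ │   │   │ │ │     │
│ └─┐ ╵ ┌─┘ │ └───┐ │
│   │   │   │     │ │
├─╴ ├───┤ ┌─┴───╴ │ │
│   │   │ │       │ │
│ ╶─┘ ╷ ╵ ╵ ┌─────┘ │
│     │     │       │
└─────┴─────┴───────┘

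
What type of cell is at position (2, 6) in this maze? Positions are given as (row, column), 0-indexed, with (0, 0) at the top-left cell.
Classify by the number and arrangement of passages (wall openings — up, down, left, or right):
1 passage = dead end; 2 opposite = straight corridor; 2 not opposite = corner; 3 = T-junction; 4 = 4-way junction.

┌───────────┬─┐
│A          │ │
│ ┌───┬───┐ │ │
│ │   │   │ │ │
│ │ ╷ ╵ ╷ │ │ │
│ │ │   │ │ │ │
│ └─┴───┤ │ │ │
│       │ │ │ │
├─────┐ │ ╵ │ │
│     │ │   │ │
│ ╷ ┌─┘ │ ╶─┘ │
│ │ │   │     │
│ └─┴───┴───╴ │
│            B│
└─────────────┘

Checking cell at (2, 6):
Number of passages: 2
Cell type: straight corridor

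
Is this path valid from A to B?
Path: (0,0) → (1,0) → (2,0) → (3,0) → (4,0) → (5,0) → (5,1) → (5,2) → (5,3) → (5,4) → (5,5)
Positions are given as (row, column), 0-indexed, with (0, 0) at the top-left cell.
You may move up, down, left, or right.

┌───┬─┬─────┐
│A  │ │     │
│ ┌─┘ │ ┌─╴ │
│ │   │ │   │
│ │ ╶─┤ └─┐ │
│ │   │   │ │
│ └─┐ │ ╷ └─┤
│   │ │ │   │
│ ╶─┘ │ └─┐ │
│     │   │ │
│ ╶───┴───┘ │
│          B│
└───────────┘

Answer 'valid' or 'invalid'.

Checking path validity:
Result: All consecutive moves are passable.

valid

Correct solution:

┌───┬─┬─────┐
│A  │ │     │
│ ┌─┘ │ ┌─╴ │
│↓│   │ │   │
│ │ ╶─┤ └─┐ │
│↓│   │   │ │
│ └─┐ │ ╷ └─┤
│↓  │ │ │   │
│ ╶─┘ │ └─┐ │
│↓    │   │ │
│ ╶───┴───┘ │
│↳ → → → → B│
└───────────┘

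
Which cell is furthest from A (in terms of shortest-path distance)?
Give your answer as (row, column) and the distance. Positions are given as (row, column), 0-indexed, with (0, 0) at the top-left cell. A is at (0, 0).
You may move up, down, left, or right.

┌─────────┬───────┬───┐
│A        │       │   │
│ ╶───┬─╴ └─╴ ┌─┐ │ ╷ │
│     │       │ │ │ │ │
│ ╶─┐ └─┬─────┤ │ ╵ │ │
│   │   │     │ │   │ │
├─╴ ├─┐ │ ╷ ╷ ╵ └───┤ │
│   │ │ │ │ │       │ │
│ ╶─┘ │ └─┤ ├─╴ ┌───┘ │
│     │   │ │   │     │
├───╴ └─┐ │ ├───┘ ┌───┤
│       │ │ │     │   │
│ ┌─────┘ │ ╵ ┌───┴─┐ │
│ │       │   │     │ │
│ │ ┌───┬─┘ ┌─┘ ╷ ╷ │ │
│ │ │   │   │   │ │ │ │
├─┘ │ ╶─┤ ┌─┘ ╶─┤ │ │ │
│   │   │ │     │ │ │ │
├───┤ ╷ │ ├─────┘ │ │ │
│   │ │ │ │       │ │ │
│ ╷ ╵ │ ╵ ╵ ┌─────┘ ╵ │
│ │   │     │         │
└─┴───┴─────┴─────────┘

Computing BFS distances from A to all cells:
Furthest cell: (5, 9)
Distance: 52 steps

Path from A to the furthest cell:

┌─────────┬───────┬───┐
│A → → → ↓│  ↱ → ↓│↱ ↓│
│ ╶───┬─╴ └─╴ ┌─┐ │ ╷ │
│     │  ↳ → ↑│ │↓│↑│↓│
│ ╶─┐ └─┬─────┤ │ ╵ │ │
│   │   │     │ │↳ ↑│↓│
├─╴ ├─┐ │ ╷ ╷ ╵ └───┤ │
│   │ │ │ │ │       │↓│
│ ╶─┘ │ └─┤ ├─╴ ┌───┘ │
│     │   │ │   │↓ ← ↲│
├───╴ └─┐ │ ├───┘ ┌───┤
│       │ │ │↓ ← ↲│B ↰│
│ ┌─────┘ │ ╵ ┌───┴─┐ │
│ │       │↓ ↲│  ↱ ↓│↑│
│ │ ┌───┬─┘ ┌─┘ ╷ ╷ │ │
│ │ │   │↓ ↲│   │↑│↓│↑│
├─┘ │ ╶─┤ ┌─┘ ╶─┤ │ │ │
│   │   │↓│     │↑│↓│↑│
├───┤ ╷ │ ├─────┘ │ │ │
│   │ │ │↓│↱ → → ↑│↓│↑│
│ ╷ ╵ │ ╵ ╵ ┌─────┘ ╵ │
│ │   │  ↳ ↑│      ↳ ↑│
└─┴───┴─────┴─────────┘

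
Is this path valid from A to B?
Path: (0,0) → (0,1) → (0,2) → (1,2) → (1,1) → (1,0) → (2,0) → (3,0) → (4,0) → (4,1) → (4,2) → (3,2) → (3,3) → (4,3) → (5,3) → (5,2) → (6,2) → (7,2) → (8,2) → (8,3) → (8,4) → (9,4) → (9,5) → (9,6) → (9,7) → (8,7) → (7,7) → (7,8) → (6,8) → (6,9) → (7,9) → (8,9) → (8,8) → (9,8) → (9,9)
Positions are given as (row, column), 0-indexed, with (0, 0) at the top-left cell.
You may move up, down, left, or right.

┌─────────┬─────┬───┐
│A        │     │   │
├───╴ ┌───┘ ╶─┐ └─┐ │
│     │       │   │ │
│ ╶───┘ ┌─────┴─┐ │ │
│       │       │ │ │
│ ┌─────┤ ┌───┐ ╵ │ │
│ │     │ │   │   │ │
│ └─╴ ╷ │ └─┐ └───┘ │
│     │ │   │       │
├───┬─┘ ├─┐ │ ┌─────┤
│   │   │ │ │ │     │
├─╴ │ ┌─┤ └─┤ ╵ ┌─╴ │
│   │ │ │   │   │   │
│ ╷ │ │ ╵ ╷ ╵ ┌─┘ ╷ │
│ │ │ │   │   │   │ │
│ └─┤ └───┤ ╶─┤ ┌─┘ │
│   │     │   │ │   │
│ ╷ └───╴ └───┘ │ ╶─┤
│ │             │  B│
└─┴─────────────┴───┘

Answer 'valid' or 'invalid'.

Checking path validity:
Result: All consecutive moves are passable.

valid

Correct solution:

┌─────────┬─────┬───┐
│A → ↓    │     │   │
├───╴ ┌───┘ ╶─┐ └─┐ │
│↓ ← ↲│       │   │ │
│ ╶───┘ ┌─────┴─┐ │ │
│↓      │       │ │ │
│ ┌─────┤ ┌───┐ ╵ │ │
│↓│  ↱ ↓│ │   │   │ │
│ └─╴ ╷ │ └─┐ └───┘ │
│↳ → ↑│↓│   │       │
├───┬─┘ ├─┐ │ ┌─────┤
│   │↓ ↲│ │ │ │     │
├─╴ │ ┌─┤ └─┤ ╵ ┌─╴ │
│   │↓│ │   │   │↱ ↓│
│ ╷ │ │ ╵ ╷ ╵ ┌─┘ ╷ │
│ │ │↓│   │   │↱ ↑│↓│
│ └─┤ └───┤ ╶─┤ ┌─┘ │
│   │↳ → ↓│   │↑│↓ ↲│
│ ╷ └───╴ └───┘ │ ╶─┤
│ │      ↳ → → ↑│↳ B│
└─┴─────────────┴───┘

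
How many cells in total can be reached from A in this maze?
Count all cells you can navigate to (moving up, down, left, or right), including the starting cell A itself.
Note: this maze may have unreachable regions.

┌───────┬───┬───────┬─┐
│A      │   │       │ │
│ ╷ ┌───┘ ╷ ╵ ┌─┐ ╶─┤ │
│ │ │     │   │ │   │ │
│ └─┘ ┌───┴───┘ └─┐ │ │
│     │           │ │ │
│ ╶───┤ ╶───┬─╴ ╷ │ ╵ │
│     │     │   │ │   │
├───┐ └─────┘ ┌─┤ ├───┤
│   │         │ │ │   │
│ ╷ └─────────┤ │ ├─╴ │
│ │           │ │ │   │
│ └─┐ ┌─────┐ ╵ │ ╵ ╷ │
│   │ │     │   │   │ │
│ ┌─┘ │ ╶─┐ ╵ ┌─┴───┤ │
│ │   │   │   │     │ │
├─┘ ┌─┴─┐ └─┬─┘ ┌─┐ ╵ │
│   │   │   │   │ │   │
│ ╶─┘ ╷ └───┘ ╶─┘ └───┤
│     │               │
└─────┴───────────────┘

Using BFS/flood-fill to find all reachable cells from A:
Maze size: 10 × 11 = 110 total cells
All cells are reachable — the maze is fully connected.
Reachable cells: 110

Reachable region (· marks reachable cells):

┌───────┬───┬───────┬─┐
│A · · ·│· ·│· · · ·│·│
│ ╷ ┌───┘ ╷ ╵ ┌─┐ ╶─┤ │
│·│·│· · ·│· ·│·│· ·│·│
│ └─┘ ┌───┴───┘ └─┐ │ │
│· · ·│· · · · · ·│·│·│
│ ╶───┤ ╶───┬─╴ ╷ │ ╵ │
│· · ·│· · ·│· ·│·│· ·│
├───┐ └─────┘ ┌─┤ ├───┤
│· ·│· · · · ·│·│·│· ·│
│ ╷ └─────────┤ │ ├─╴ │
│·│· · · · · ·│·│·│· ·│
│ └─┐ ┌─────┐ ╵ │ ╵ ╷ │
│· ·│·│· · ·│· ·│· ·│·│
│ ┌─┘ │ ╶─┐ ╵ ┌─┴───┤ │
│·│· ·│· ·│· ·│· · ·│·│
├─┘ ┌─┴─┐ └─┬─┘ ┌─┐ ╵ │
│· ·│· ·│· ·│· ·│·│· ·│
│ ╶─┘ ╷ └───┘ ╶─┘ └───┤
│· · ·│· · · · · · · ·│
└─────┴───────────────┘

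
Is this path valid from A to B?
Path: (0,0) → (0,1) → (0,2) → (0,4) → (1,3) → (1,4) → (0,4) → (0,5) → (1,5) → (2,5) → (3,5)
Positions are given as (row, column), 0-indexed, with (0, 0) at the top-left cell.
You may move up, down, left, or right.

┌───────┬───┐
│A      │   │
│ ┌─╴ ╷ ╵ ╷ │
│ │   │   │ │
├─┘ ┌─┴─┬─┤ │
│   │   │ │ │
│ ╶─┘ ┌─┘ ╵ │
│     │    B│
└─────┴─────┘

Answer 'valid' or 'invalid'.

Checking path validity:
Result: Invalid move at step 3: cannot move from (0, 2) to (0, 4).

invalid

Correct solution:

┌───────┬───┐
│A → → ↓│↱ ↓│
│ ┌─╴ ╷ ╵ ╷ │
│ │   │↳ ↑│↓│
├─┘ ┌─┴─┬─┤ │
│   │   │ │↓│
│ ╶─┘ ┌─┘ ╵ │
│     │    B│
└─────┴─────┘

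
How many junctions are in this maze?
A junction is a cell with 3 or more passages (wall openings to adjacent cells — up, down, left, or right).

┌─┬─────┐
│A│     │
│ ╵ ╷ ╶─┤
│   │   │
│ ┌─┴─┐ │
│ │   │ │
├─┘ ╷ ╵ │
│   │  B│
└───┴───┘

Checking each cell for number of passages:

Junctions found (3+ passages):
  (0, 2): 3 passages
  (1, 0): 3 passages
Total junctions: 2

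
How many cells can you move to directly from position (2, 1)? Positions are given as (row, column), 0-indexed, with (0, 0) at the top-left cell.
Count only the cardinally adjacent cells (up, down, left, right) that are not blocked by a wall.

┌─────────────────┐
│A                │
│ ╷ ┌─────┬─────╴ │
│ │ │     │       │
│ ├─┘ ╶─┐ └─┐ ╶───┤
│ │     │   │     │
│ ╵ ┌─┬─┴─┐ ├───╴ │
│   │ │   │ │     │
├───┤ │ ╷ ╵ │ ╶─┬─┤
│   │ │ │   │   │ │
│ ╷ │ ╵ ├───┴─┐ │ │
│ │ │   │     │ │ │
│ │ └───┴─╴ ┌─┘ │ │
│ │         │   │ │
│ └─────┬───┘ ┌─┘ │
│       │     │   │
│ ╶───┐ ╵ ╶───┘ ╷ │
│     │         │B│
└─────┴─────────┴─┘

Checking passable neighbors of (2, 1):
Neighbors: (3, 1), (2, 2)
Count: 2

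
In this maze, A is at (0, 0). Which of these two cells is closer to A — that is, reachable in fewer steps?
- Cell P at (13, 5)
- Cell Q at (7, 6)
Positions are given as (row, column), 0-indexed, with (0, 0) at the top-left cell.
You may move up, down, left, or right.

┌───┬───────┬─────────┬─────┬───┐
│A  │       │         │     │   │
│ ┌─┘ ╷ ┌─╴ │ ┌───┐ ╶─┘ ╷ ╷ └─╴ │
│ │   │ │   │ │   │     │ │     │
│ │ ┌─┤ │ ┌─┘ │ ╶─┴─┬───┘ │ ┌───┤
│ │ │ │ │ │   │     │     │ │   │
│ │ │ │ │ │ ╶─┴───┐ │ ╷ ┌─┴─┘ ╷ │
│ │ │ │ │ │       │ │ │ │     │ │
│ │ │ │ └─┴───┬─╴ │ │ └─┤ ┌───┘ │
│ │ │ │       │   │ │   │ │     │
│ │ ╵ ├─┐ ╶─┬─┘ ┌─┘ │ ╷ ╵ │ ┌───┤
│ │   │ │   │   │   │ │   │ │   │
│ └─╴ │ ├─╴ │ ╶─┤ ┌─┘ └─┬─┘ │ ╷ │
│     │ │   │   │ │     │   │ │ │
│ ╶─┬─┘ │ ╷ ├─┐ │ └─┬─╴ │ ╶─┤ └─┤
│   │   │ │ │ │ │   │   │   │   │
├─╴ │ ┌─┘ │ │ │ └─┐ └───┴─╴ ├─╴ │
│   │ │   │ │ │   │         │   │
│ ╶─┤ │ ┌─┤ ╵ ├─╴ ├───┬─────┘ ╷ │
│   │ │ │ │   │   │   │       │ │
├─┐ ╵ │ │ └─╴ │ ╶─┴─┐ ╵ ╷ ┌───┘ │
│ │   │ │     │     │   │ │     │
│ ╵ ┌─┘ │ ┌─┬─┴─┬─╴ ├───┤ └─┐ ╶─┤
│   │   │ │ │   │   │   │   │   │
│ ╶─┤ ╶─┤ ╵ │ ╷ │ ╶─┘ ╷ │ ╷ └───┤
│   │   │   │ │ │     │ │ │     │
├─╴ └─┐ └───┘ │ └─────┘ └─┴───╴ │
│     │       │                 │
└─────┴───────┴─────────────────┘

Shortest path A → P at (13, 5): 38 steps
Shortest path A → Q at (7, 6): 31 steps

Q is closer (31 steps vs 38 steps).

Path to P:

┌───┬───────┬─────────┬─────┬───┐
│A  │↱ ↓    │         │     │   │
│ ┌─┘ ╷ ┌─╴ │ ┌───┐ ╶─┘ ╷ ╷ └─╴ │
│↓│↱ ↑│↓│   │ │   │     │ │     │
│ │ ┌─┤ │ ┌─┘ │ ╶─┴─┬───┘ │ ┌───┤
│↓│↑│ │↓│ │   │     │     │ │   │
│ │ │ │ │ │ ╶─┴───┐ │ ╷ ┌─┴─┘ ╷ │
│↓│↑│ │↓│ │       │ │ │ │     │ │
│ │ │ │ └─┴───┬─╴ │ │ └─┤ ┌───┘ │
│↓│↑│ │↳ ↓    │   │ │   │ │     │
│ │ ╵ ├─┐ ╶─┬─┘ ┌─┘ │ ╷ ╵ │ ┌───┤
│↓│↑ ↰│ │↳ ↓│   │   │ │   │ │   │
│ └─╴ │ ├─╴ │ ╶─┤ ┌─┘ └─┬─┘ │ ╷ │
│↳ → ↑│ │↓ ↲│   │ │     │   │ │ │
│ ╶─┬─┘ │ ╷ ├─┐ │ └─┬─╴ │ ╶─┤ └─┤
│   │   │↓│ │ │ │   │   │   │   │
├─╴ │ ┌─┘ │ │ │ └─┐ └───┴─╴ ├─╴ │
│   │ │↓ ↲│ │ │   │         │   │
│ ╶─┤ │ ┌─┤ ╵ ├─╴ ├───┬─────┘ ╷ │
│   │ │↓│ │   │   │   │       │ │
├─┐ ╵ │ │ └─╴ │ ╶─┴─┐ ╵ ╷ ┌───┘ │
│ │   │↓│     │     │   │ │     │
│ ╵ ┌─┘ │ ┌─┬─┴─┬─╴ ├───┤ └─┐ ╶─┤
│   │↓ ↲│ │ │   │   │   │   │   │
│ ╶─┤ ╶─┤ ╵ │ ╷ │ ╶─┘ ╷ │ ╷ └───┤
│   │↳ ↓│   │ │ │     │ │ │     │
├─╴ └─┐ └───┘ │ └─────┘ └─┴───╴ │
│     │↳ → P  │                 │
└─────┴───────┴─────────────────┘

Path to Q:

┌───┬───────┬─────────┬─────┬───┐
│A  │↱ ↓    │         │     │   │
│ ┌─┘ ╷ ┌─╴ │ ┌───┐ ╶─┘ ╷ ╷ └─╴ │
│↓│↱ ↑│↓│   │ │   │     │ │     │
│ │ ┌─┤ │ ┌─┘ │ ╶─┴─┬───┘ │ ┌───┤
│↓│↑│ │↓│ │   │     │     │ │   │
│ │ │ │ │ │ ╶─┴───┐ │ ╷ ┌─┴─┘ ╷ │
│↓│↑│ │↓│ │       │ │ │ │     │ │
│ │ │ │ └─┴───┬─╴ │ │ └─┤ ┌───┘ │
│↓│↑│ │↳ ↓    │   │ │   │ │     │
│ │ ╵ ├─┐ ╶─┬─┘ ┌─┘ │ ╷ ╵ │ ┌───┤
│↓│↑ ↰│ │↳ ↓│   │   │ │   │ │   │
│ └─╴ │ ├─╴ │ ╶─┤ ┌─┘ └─┬─┘ │ ╷ │
│↳ → ↑│ │  ↓│   │ │     │   │ │ │
│ ╶─┬─┘ │ ╷ ├─┐ │ └─┬─╴ │ ╶─┤ └─┤
│   │   │ │↓│Q│ │   │   │   │   │
├─╴ │ ┌─┘ │ │ │ └─┐ └───┴─╴ ├─╴ │
│   │ │   │↓│↑│   │         │   │
│ ╶─┤ │ ┌─┤ ╵ ├─╴ ├───┬─────┘ ╷ │
│   │ │ │ │↳ ↑│   │   │       │ │
├─┐ ╵ │ │ └─╴ │ ╶─┴─┐ ╵ ╷ ┌───┘ │
│ │   │ │     │     │   │ │     │
│ ╵ ┌─┘ │ ┌─┬─┴─┬─╴ ├───┤ └─┐ ╶─┤
│   │   │ │ │   │   │   │   │   │
│ ╶─┤ ╶─┤ ╵ │ ╷ │ ╶─┘ ╷ │ ╷ └───┤
│   │   │   │ │ │     │ │ │     │
├─╴ └─┐ └───┘ │ └─────┘ └─┴───╴ │
│     │       │                 │
└─────┴───────┴─────────────────┘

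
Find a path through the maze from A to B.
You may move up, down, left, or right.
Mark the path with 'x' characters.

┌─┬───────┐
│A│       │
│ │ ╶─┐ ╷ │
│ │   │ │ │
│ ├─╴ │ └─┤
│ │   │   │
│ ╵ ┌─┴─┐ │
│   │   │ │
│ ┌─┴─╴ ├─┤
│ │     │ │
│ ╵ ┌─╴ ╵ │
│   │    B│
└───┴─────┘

Finding the shortest path through the maze:
Path length: 11 steps
Directions: down → down → down → down → down → right → up → right → right → down → right

Solution:

┌─┬───────┐
│A│       │
│ │ ╶─┐ ╷ │
│x│   │ │ │
│ ├─╴ │ └─┤
│x│   │   │
│ ╵ ┌─┴─┐ │
│x  │   │ │
│ ┌─┴─╴ ├─┤
│x│x x x│ │
│ ╵ ┌─╴ ╵ │
│x x│  x B│
└───┴─────┘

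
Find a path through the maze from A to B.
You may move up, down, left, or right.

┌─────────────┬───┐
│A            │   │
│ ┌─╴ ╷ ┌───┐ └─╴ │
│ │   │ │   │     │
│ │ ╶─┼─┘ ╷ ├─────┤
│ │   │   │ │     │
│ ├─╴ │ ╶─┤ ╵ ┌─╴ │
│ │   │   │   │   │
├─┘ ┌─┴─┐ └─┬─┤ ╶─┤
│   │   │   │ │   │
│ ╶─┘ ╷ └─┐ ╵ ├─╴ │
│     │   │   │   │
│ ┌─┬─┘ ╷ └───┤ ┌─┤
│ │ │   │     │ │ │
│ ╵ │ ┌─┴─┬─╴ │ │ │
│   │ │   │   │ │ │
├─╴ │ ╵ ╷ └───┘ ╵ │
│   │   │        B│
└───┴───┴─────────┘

Finding the shortest path through the maze:
Path length: 28 steps
Directions: right → right → down → left → down → right → down → left → down → left → down → right → right → up → right → down → down → left → down → down → right → up → right → down → right → right → right → right

Solution:

┌─────────────┬───┐
│A → ↓        │   │
│ ┌─╴ ╷ ┌───┐ └─╴ │
│ │↓ ↲│ │   │     │
│ │ ╶─┼─┘ ╷ ├─────┤
│ │↳ ↓│   │ │     │
│ ├─╴ │ ╶─┤ ╵ ┌─╴ │
│ │↓ ↲│   │   │   │
├─┘ ┌─┴─┐ └─┬─┤ ╶─┤
│↓ ↲│↱ ↓│   │ │   │
│ ╶─┘ ╷ └─┐ ╵ ├─╴ │
│↳ → ↑│↓  │   │   │
│ ┌─┬─┘ ╷ └───┤ ┌─┤
│ │ │↓ ↲│     │ │ │
│ ╵ │ ┌─┴─┬─╴ │ │ │
│   │↓│↱ ↓│   │ │ │
├─╴ │ ╵ ╷ └───┘ ╵ │
│   │↳ ↑│↳ → → → B│
└───┴───┴─────────┘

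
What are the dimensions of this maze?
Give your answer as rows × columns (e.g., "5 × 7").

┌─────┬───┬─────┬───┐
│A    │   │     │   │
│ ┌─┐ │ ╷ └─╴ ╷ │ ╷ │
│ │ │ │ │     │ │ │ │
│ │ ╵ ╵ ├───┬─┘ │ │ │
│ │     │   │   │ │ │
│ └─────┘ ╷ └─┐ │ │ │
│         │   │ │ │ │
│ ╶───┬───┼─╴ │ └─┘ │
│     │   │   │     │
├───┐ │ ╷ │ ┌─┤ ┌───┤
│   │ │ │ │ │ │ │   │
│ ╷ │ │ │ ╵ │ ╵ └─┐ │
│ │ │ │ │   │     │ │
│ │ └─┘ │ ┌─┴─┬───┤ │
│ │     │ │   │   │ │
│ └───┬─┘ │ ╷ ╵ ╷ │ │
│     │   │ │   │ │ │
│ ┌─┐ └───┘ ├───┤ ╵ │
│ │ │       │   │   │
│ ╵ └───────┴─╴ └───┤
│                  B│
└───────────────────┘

Counting the maze dimensions:
Rows (vertical): 11
Columns (horizontal): 10
Dimensions: 11 × 10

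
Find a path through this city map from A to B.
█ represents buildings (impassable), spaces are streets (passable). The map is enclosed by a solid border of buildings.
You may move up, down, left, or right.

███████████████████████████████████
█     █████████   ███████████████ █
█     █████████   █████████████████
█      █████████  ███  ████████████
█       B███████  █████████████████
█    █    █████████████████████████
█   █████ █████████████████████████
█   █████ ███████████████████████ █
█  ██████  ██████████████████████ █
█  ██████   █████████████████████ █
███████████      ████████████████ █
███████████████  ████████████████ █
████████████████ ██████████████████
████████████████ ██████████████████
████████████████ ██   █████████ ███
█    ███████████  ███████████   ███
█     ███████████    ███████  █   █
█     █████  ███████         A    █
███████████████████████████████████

Finding the shortest path from A to B:
Movement: cardinal only
Path length: 34 steps
Directions: left → left → left → left → left → left → left → left → left → up → left → left → left → up → left → up → up → up → up → up → left → left → left → left → left → up → left → up → left → up → up → up → left → up

Solution:

███████████████████████████████████
█     █████████   ███████████████ █
█     █████████   █████████████████
█      █████████  ███  ████████████
█       B███████  █████████████████
█    █  ↑↰█████████████████████████
█   █████↑█████████████████████████
█   █████↑███████████████████████ █
█  ██████↑↰██████████████████████ █
█  ██████ ↑↰█████████████████████ █
███████████↑←←←←↰████████████████ █
███████████████ ↑████████████████ █
████████████████↑██████████████████
████████████████↑██████████████████
████████████████↑██   █████████ ███
█    ███████████↑↰███████████   ███
█     ███████████↑←←↰███████  █   █
█     █████  ███████↑←←←←←←←←A    █
███████████████████████████████████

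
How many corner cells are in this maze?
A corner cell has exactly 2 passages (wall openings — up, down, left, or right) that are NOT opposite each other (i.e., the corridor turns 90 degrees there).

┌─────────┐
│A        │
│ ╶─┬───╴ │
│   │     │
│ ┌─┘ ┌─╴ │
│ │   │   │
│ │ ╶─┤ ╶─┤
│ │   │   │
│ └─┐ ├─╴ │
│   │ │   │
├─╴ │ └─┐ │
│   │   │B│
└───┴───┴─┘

Counting corner cells (2 non-opposite passages):
Total corners: 15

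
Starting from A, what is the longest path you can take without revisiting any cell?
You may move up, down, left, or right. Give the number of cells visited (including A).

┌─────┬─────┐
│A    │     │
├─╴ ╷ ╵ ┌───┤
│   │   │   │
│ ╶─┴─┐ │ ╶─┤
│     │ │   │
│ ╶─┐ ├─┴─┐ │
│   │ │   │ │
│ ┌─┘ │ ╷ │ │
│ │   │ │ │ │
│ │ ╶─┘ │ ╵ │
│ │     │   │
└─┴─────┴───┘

Finding longest simple path using DFS:
Start: (0, 0)
Longest path visits 25 cells
Path: A → right → down → left → down → right → right → down → down → left → down → right → right → up → up → right → down → down → right → up → up → up → left → up → right

Solution:

┌─────┬─────┐
│A ↓  │     │
├─╴ ╷ ╵ ┌───┤
│↓ ↲│   │↱ B│
│ ╶─┴─┐ │ ╶─┤
│↳ → ↓│ │↑ ↰│
│ ╶─┐ ├─┴─┐ │
│   │↓│↱ ↓│↑│
│ ┌─┘ │ ╷ │ │
│ │↓ ↲│↑│↓│↑│
│ │ ╶─┘ │ ╵ │
│ │↳ → ↑│↳ ↑│
└─┴─────┴───┘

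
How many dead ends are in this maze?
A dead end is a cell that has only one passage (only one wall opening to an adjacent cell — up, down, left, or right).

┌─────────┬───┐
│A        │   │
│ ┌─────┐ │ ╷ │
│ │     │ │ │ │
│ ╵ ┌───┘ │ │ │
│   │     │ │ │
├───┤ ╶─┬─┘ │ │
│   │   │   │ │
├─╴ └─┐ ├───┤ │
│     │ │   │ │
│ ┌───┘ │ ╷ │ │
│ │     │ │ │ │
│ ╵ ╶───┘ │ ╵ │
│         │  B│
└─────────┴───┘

Checking each cell for number of passages:

Dead ends found at positions:
  (1, 3)
  (3, 0)
  (3, 4)
  (4, 2)
Total dead ends: 4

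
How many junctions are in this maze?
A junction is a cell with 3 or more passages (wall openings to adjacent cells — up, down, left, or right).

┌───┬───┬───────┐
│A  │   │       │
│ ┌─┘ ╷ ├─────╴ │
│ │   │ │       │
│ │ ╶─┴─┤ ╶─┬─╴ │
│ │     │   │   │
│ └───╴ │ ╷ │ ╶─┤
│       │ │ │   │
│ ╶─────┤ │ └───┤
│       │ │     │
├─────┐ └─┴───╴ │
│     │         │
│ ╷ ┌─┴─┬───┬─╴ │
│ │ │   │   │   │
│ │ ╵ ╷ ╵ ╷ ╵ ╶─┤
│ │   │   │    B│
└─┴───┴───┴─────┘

Checking each cell for number of passages:

Junctions found (3+ passages):
  (1, 7): 3 passages
  (2, 4): 3 passages
  (3, 0): 3 passages
  (5, 1): 3 passages
  (5, 7): 3 passages
  (7, 6): 3 passages
Total junctions: 6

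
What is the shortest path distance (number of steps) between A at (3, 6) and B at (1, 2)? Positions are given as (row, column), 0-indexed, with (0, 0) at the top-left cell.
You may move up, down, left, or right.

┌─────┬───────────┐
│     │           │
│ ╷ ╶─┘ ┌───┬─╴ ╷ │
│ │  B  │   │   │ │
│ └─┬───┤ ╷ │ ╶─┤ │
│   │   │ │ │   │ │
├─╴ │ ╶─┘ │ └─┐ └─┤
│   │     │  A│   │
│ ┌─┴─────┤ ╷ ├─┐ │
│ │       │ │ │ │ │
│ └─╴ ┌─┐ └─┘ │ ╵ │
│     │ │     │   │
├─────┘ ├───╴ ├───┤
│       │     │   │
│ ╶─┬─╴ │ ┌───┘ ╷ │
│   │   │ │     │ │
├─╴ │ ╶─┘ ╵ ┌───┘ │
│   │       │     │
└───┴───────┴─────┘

Finding path from (3, 6) to (1, 2):
Path: (3,6) → (4,6) → (5,6) → (5,5) → (5,4) → (4,4) → (4,3) → (4,2) → (5,2) → (5,1) → (5,0) → (4,0) → (3,0) → (3,1) → (2,1) → (2,0) → (1,0) → (0,0) → (0,1) → (1,1) → (1,2)
Distance: 20 steps

Solution:

┌─────┬───────────┐
│↱ ↓  │           │
│ ╷ ╶─┘ ┌───┬─╴ ╷ │
│↑│↳ B  │   │   │ │
│ └─┬───┤ ╷ │ ╶─┤ │
│↑ ↰│   │ │ │   │ │
├─╴ │ ╶─┘ │ └─┐ └─┤
│↱ ↑│     │  A│   │
│ ┌─┴─────┤ ╷ ├─┐ │
│↑│  ↓ ← ↰│ │↓│ │ │
│ └─╴ ┌─┐ └─┘ │ ╵ │
│↑ ← ↲│ │↑ ← ↲│   │
├─────┘ ├───╴ ├───┤
│       │     │   │
│ ╶─┬─╴ │ ┌───┘ ╷ │
│   │   │ │     │ │
├─╴ │ ╶─┘ ╵ ┌───┘ │
│   │       │     │
└───┴───────┴─────┘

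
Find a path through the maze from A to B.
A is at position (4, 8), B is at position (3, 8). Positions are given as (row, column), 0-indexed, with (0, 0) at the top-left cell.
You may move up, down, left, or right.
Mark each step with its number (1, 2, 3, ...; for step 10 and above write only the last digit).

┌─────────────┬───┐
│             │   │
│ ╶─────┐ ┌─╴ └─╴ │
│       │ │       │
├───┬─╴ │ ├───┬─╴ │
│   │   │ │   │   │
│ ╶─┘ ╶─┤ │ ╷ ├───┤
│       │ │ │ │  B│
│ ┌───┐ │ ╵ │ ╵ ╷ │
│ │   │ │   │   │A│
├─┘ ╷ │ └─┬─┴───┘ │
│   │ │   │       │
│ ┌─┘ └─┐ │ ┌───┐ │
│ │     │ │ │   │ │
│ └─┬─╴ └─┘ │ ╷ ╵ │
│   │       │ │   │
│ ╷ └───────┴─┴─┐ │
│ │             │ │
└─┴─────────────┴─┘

Finding the shortest path from (4, 8) to (3, 8):
Path length: 1 steps
Directions: up

Solution:

┌─────────────┬───┐
│             │   │
│ ╶─────┐ ┌─╴ └─╴ │
│       │ │       │
├───┬─╴ │ ├───┬─╴ │
│   │   │ │   │   │
│ ╶─┘ ╶─┤ │ ╷ ├───┤
│       │ │ │ │  B│
│ ┌───┐ │ ╵ │ ╵ ╷ │
│ │   │ │   │   │A│
├─┘ ╷ │ └─┬─┴───┘ │
│   │ │   │       │
│ ┌─┘ └─┐ │ ┌───┐ │
│ │     │ │ │   │ │
│ └─┬─╴ └─┘ │ ╷ ╵ │
│   │       │ │   │
│ ╷ └───────┴─┴─┐ │
│ │             │ │
└─┴─────────────┴─┘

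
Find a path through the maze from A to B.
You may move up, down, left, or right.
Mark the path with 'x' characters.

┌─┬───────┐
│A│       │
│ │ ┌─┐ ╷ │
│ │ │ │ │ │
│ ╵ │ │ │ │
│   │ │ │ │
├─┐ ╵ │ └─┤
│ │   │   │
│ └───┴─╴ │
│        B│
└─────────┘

Finding the shortest path through the maze:
Path length: 12 steps
Directions: down → down → right → up → up → right → right → down → down → down → right → down

Solution:

┌─┬───────┐
│A│x x x  │
│ │ ┌─┐ ╷ │
│x│x│ │x│ │
│ ╵ │ │ │ │
│x x│ │x│ │
├─┐ ╵ │ └─┤
│ │   │x x│
│ └───┴─╴ │
│        B│
└─────────┘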